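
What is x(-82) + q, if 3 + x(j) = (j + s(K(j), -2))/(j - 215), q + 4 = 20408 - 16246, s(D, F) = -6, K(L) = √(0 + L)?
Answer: 112193/27 ≈ 4155.3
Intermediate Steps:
K(L) = √L
q = 4158 (q = -4 + (20408 - 16246) = -4 + 4162 = 4158)
x(j) = -3 + (-6 + j)/(-215 + j) (x(j) = -3 + (j - 6)/(j - 215) = -3 + (-6 + j)/(-215 + j))
x(-82) + q = (639 - 2*(-82))/(-215 - 82) + 4158 = (639 + 164)/(-297) + 4158 = -1/297*803 + 4158 = -73/27 + 4158 = 112193/27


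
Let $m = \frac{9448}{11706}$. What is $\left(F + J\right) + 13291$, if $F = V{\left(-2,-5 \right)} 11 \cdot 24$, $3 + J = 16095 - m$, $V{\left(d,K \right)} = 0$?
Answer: $\frac{171973975}{5853} \approx 29382.0$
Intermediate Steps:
$m = \frac{4724}{5853}$ ($m = 9448 \cdot \frac{1}{11706} = \frac{4724}{5853} \approx 0.80711$)
$J = \frac{94181752}{5853}$ ($J = -3 + \left(16095 - \frac{4724}{5853}\right) = -3 + \frac{94199311}{5853} = \frac{94181752}{5853} \approx 16091.0$)
$F = 0$ ($F = 0 \cdot 11 \cdot 24 = 0 \cdot 24 = 0$)
$\left(F + J\right) + 13291 = \left(0 + \frac{94181752}{5853}\right) + 13291 = \frac{94181752}{5853} + 13291 = \frac{171973975}{5853}$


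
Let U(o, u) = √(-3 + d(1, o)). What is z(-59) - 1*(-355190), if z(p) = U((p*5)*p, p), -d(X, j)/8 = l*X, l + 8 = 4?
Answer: 355190 + √29 ≈ 3.5520e+5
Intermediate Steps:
l = -4 (l = -8 + 4 = -4)
d(X, j) = 32*X (d(X, j) = -(-32)*X = 32*X)
U(o, u) = √29 (U(o, u) = √(-3 + 32*1) = √(-3 + 32) = √29)
z(p) = √29
z(-59) - 1*(-355190) = √29 - 1*(-355190) = √29 + 355190 = 355190 + √29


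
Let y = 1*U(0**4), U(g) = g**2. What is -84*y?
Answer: 0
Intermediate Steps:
y = 0 (y = 1*(0**4)**2 = 1*0**2 = 1*0 = 0)
-84*y = -84*0 = 0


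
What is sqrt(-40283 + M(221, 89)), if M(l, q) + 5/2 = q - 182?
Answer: 9*I*sqrt(1994)/2 ≈ 200.94*I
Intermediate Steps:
M(l, q) = -369/2 + q (M(l, q) = -5/2 + (q - 182) = -5/2 + (-182 + q) = -369/2 + q)
sqrt(-40283 + M(221, 89)) = sqrt(-40283 + (-369/2 + 89)) = sqrt(-40283 - 191/2) = sqrt(-80757/2) = 9*I*sqrt(1994)/2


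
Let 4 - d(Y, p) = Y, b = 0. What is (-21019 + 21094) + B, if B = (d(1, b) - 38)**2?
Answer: 1300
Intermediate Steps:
d(Y, p) = 4 - Y
B = 1225 (B = ((4 - 1*1) - 38)**2 = ((4 - 1) - 38)**2 = (3 - 38)**2 = (-35)**2 = 1225)
(-21019 + 21094) + B = (-21019 + 21094) + 1225 = 75 + 1225 = 1300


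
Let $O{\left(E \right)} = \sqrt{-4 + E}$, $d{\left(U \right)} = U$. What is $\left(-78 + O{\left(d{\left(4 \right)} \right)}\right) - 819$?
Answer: $-897$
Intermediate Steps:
$\left(-78 + O{\left(d{\left(4 \right)} \right)}\right) - 819 = \left(-78 + \sqrt{-4 + 4}\right) - 819 = \left(-78 + \sqrt{0}\right) - 819 = \left(-78 + 0\right) - 819 = -78 - 819 = -897$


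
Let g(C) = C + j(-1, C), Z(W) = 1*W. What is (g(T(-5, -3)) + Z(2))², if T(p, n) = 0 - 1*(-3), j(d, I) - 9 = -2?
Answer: 144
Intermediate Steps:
j(d, I) = 7 (j(d, I) = 9 - 2 = 7)
T(p, n) = 3 (T(p, n) = 0 + 3 = 3)
Z(W) = W
g(C) = 7 + C (g(C) = C + 7 = 7 + C)
(g(T(-5, -3)) + Z(2))² = ((7 + 3) + 2)² = (10 + 2)² = 12² = 144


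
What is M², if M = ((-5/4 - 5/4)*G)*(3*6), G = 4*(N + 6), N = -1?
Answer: 810000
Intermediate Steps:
G = 20 (G = 4*(-1 + 6) = 4*5 = 20)
M = -900 (M = ((-5/4 - 5/4)*20)*(3*6) = ((-5*¼ - 5*¼)*20)*18 = ((-5/4 - 5/4)*20)*18 = -5/2*20*18 = -50*18 = -900)
M² = (-900)² = 810000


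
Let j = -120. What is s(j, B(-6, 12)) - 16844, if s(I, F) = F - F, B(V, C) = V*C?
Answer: -16844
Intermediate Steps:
B(V, C) = C*V
s(I, F) = 0
s(j, B(-6, 12)) - 16844 = 0 - 16844 = -16844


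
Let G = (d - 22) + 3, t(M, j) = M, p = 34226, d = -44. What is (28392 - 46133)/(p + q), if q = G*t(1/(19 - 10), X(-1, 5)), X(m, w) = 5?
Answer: -17741/34219 ≈ -0.51845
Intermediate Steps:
G = -63 (G = (-44 - 22) + 3 = -66 + 3 = -63)
q = -7 (q = -63/(19 - 10) = -63/9 = -63*⅑ = -7)
(28392 - 46133)/(p + q) = (28392 - 46133)/(34226 - 7) = -17741/34219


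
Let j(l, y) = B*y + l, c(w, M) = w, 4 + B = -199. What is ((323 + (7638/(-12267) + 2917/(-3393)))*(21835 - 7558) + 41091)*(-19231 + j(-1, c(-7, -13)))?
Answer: -1461637415313339/17719 ≈ -8.2490e+10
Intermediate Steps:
B = -203 (B = -4 - 199 = -203)
j(l, y) = l - 203*y (j(l, y) = -203*y + l = l - 203*y)
((323 + (7638/(-12267) + 2917/(-3393)))*(21835 - 7558) + 41091)*(-19231 + j(-1, c(-7, -13))) = ((323 + (7638/(-12267) + 2917/(-3393)))*(21835 - 7558) + 41091)*(-19231 + (-1 - 203*(-7))) = ((323 + (7638*(-1/12267) + 2917*(-1/3393)))*14277 + 41091)*(-19231 + (-1 + 1421)) = ((323 + (-2546/4089 - 2917/3393))*14277 + 41091)*(-19231 + 1420) = ((323 - 236393/159471)*14277 + 41091)*(-17811) = ((51272740/159471)*14277 + 41091)*(-17811) = (244006969660/53157 + 41091)*(-17811) = (246191243947/53157)*(-17811) = -1461637415313339/17719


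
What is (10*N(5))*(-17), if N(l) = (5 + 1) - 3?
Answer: -510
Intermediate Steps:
N(l) = 3 (N(l) = 6 - 3 = 3)
(10*N(5))*(-17) = (10*3)*(-17) = 30*(-17) = -510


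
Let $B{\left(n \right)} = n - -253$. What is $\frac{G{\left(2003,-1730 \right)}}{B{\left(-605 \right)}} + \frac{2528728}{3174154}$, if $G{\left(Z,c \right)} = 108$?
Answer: $\frac{68412953}{139662776} \approx 0.48984$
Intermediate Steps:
$B{\left(n \right)} = 253 + n$ ($B{\left(n \right)} = n + 253 = 253 + n$)
$\frac{G{\left(2003,-1730 \right)}}{B{\left(-605 \right)}} + \frac{2528728}{3174154} = \frac{108}{253 - 605} + \frac{2528728}{3174154} = \frac{108}{-352} + 2528728 \cdot \frac{1}{3174154} = 108 \left(- \frac{1}{352}\right) + \frac{1264364}{1587077} = - \frac{27}{88} + \frac{1264364}{1587077} = \frac{68412953}{139662776}$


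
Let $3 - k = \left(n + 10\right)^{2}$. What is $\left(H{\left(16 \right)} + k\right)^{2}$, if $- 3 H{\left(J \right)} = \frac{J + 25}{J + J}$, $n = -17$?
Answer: $\frac{19864849}{9216} \approx 2155.5$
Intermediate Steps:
$H{\left(J \right)} = - \frac{25 + J}{6 J}$ ($H{\left(J \right)} = - \frac{\left(J + 25\right) \frac{1}{J + J}}{3} = - \frac{\left(25 + J\right) \frac{1}{2 J}}{3} = - \frac{\frac{1}{2} \frac{1}{J} \left(25 + J\right)}{3} = - \frac{25 + J}{6 J}$)
$k = -46$ ($k = 3 - \left(-17 + 10\right)^{2} = 3 - \left(-7\right)^{2} = 3 - 49 = -46$)
$\left(H{\left(16 \right)} + k\right)^{2} = \left(\frac{-25 - 16}{6 \cdot 16} - 46\right)^{2} = \left(\frac{1}{6} \cdot \frac{1}{16} \left(-25 - 16\right) - 46\right)^{2} = \left(\frac{1}{6} \cdot \frac{1}{16} \left(-41\right) - 46\right)^{2} = \left(- \frac{41}{96} - 46\right)^{2} = \left(- \frac{4457}{96}\right)^{2} = \frac{19864849}{9216}$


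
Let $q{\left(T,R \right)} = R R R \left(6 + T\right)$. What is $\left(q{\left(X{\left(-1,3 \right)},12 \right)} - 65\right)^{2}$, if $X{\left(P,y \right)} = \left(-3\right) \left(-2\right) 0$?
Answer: $106151809$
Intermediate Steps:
$X{\left(P,y \right)} = 0$ ($X{\left(P,y \right)} = 6 \cdot 0 = 0$)
$q{\left(T,R \right)} = R^{3} \left(6 + T\right)$ ($q{\left(T,R \right)} = R^{2} R \left(6 + T\right) = R^{3} \left(6 + T\right)$)
$\left(q{\left(X{\left(-1,3 \right)},12 \right)} - 65\right)^{2} = \left(12^{3} \left(6 + 0\right) - 65\right)^{2} = \left(1728 \cdot 6 - 65\right)^{2} = \left(10368 - 65\right)^{2} = 10303^{2} = 106151809$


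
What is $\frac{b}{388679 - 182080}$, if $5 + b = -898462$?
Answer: $- \frac{898467}{206599} \approx -4.3488$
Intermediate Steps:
$b = -898467$ ($b = -5 - 898462 = -898467$)
$\frac{b}{388679 - 182080} = - \frac{898467}{388679 - 182080} = - \frac{898467}{206599}$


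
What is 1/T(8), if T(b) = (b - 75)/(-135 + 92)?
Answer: 43/67 ≈ 0.64179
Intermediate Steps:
T(b) = 75/43 - b/43 (T(b) = (-75 + b)/(-43) = (-75 + b)*(-1/43) = 75/43 - b/43)
1/T(8) = 1/(75/43 - 1/43*8) = 1/(75/43 - 8/43) = 1/(67/43) = 43/67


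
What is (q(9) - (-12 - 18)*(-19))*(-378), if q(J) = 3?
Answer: 214326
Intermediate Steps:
(q(9) - (-12 - 18)*(-19))*(-378) = (3 - (-12 - 18)*(-19))*(-378) = (3 - (-30)*(-19))*(-378) = (3 - 1*570)*(-378) = (3 - 570)*(-378) = -567*(-378) = 214326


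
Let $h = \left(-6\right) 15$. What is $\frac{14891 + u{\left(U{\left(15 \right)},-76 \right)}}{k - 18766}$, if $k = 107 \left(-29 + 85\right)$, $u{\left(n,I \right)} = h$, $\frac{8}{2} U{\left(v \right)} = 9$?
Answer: $- \frac{14801}{12774} \approx -1.1587$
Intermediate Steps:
$U{\left(v \right)} = \frac{9}{4}$ ($U{\left(v \right)} = \frac{1}{4} \cdot 9 = \frac{9}{4}$)
$h = -90$
$u{\left(n,I \right)} = -90$
$k = 5992$ ($k = 107 \cdot 56 = 5992$)
$\frac{14891 + u{\left(U{\left(15 \right)},-76 \right)}}{k - 18766} = \frac{14891 - 90}{5992 - 18766} = \frac{14801}{-12774} = 14801 \left(- \frac{1}{12774}\right) = - \frac{14801}{12774}$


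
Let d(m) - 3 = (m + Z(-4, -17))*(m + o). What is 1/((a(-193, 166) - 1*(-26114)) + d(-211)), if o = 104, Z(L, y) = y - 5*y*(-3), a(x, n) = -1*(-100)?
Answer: 1/77898 ≈ 1.2837e-5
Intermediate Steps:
a(x, n) = 100
Z(L, y) = 16*y (Z(L, y) = y - (-15)*y = y + 15*y = 16*y)
d(m) = 3 + (-272 + m)*(104 + m) (d(m) = 3 + (m + 16*(-17))*(m + 104) = 3 + (m - 272)*(104 + m) = 3 + (-272 + m)*(104 + m))
1/((a(-193, 166) - 1*(-26114)) + d(-211)) = 1/((100 - 1*(-26114)) + (-28285 + (-211)² - 168*(-211))) = 1/((100 + 26114) + (-28285 + 44521 + 35448)) = 1/(26214 + 51684) = 1/77898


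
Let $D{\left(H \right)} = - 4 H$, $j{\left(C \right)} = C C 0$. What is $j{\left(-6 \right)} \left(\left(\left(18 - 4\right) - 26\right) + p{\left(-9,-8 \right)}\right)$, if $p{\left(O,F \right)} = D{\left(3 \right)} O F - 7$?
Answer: $0$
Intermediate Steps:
$j{\left(C \right)} = 0$ ($j{\left(C \right)} = C^{2} \cdot 0 = 0$)
$p{\left(O,F \right)} = -7 - 12 F O$ ($p{\left(O,F \right)} = \left(-4\right) 3 O F - 7 = - 12 O F - 7 = - 12 F O - 7 = -7 - 12 F O$)
$j{\left(-6 \right)} \left(\left(\left(18 - 4\right) - 26\right) + p{\left(-9,-8 \right)}\right) = 0 \left(\left(\left(18 - 4\right) - 26\right) - \left(7 - -864\right)\right) = 0 \left(\left(14 - 26\right) - 871\right) = 0 \left(-12 - 871\right) = 0 \left(-883\right) = 0$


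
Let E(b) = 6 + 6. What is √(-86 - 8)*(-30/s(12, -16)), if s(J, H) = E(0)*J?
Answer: -5*I*√94/24 ≈ -2.0199*I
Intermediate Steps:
E(b) = 12
s(J, H) = 12*J
√(-86 - 8)*(-30/s(12, -16)) = √(-86 - 8)*(-30/(12*12)) = √(-94)*(-30/144) = (I*√94)*(-30*1/144) = (I*√94)*(-5/24) = -5*I*√94/24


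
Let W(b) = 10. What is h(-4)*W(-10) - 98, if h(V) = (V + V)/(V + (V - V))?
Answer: -78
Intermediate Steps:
h(V) = 2 (h(V) = (2*V)/(V + 0) = (2*V)/V = 2)
h(-4)*W(-10) - 98 = 2*10 - 98 = 20 - 98 = -78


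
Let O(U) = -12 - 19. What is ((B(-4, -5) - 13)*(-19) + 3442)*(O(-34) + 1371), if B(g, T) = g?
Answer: 5045100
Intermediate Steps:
O(U) = -31
((B(-4, -5) - 13)*(-19) + 3442)*(O(-34) + 1371) = ((-4 - 13)*(-19) + 3442)*(-31 + 1371) = (-17*(-19) + 3442)*1340 = (323 + 3442)*1340 = 3765*1340 = 5045100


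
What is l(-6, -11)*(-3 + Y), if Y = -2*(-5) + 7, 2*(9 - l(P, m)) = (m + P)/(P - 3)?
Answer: 1015/9 ≈ 112.78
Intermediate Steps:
l(P, m) = 9 - (P + m)/(2*(-3 + P)) (l(P, m) = 9 - (m + P)/(2*(P - 3)) = 9 - (P + m)/(2*(-3 + P)))
Y = 17 (Y = 10 + 7 = 17)
l(-6, -11)*(-3 + Y) = ((-54 - 1*(-11) + 17*(-6))/(2*(-3 - 6)))*(-3 + 17) = ((½)*(-54 + 11 - 102)/(-9))*14 = ((½)*(-⅑)*(-145))*14 = (145/18)*14 = 1015/9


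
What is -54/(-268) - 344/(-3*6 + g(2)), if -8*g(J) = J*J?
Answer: 93191/4958 ≈ 18.796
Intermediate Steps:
g(J) = -J**2/8 (g(J) = -J*J/8 = -J**2/8)
-54/(-268) - 344/(-3*6 + g(2)) = -54/(-268) - 344/(-3*6 - 1/8*2**2) = -54*(-1/268) - 344/(-18 - 1/8*4) = 27/134 - 344/(-18 - 1/2) = 27/134 - 344/(-37/2) = 27/134 - 344*(-2/37) = 27/134 + 688/37 = 93191/4958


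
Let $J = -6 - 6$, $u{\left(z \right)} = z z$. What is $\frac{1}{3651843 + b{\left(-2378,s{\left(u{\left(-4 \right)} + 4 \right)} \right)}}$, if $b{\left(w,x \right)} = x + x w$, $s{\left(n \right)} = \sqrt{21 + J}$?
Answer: $\frac{1}{3644712} \approx 2.7437 \cdot 10^{-7}$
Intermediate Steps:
$u{\left(z \right)} = z^{2}$
$J = -12$ ($J = -6 - 6 = -12$)
$s{\left(n \right)} = 3$ ($s{\left(n \right)} = \sqrt{21 - 12} = \sqrt{9} = 3$)
$b{\left(w,x \right)} = x + w x$
$\frac{1}{3651843 + b{\left(-2378,s{\left(u{\left(-4 \right)} + 4 \right)} \right)}} = \frac{1}{3651843 + 3 \left(1 - 2378\right)} = \frac{1}{3651843 + 3 \left(-2377\right)} = \frac{1}{3651843 - 7131} = \frac{1}{3644712}$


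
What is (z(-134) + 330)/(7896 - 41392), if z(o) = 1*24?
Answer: -177/16748 ≈ -0.010568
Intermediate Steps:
z(o) = 24
(z(-134) + 330)/(7896 - 41392) = (24 + 330)/(7896 - 41392) = 354/(-33496) = 354*(-1/33496) = -177/16748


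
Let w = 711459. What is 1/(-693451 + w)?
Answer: 1/18008 ≈ 5.5531e-5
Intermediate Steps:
1/(-693451 + w) = 1/(-693451 + 711459) = 1/18008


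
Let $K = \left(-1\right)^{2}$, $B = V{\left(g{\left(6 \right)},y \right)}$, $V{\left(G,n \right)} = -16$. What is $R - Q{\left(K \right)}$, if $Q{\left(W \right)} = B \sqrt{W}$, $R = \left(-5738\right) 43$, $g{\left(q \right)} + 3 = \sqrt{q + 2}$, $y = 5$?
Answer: $-246718$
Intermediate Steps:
$g{\left(q \right)} = -3 + \sqrt{2 + q}$ ($g{\left(q \right)} = -3 + \sqrt{q + 2} = -3 + \sqrt{2 + q}$)
$B = -16$
$R = -246734$
$K = 1$
$Q{\left(W \right)} = - 16 \sqrt{W}$
$R - Q{\left(K \right)} = -246734 - - 16 \sqrt{1} = -246734 - \left(-16\right) 1 = -246734 - -16 = -246734 + 16 = -246718$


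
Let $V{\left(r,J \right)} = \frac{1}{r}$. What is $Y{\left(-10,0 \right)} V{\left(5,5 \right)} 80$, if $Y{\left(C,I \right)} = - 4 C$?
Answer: $640$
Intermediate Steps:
$Y{\left(-10,0 \right)} V{\left(5,5 \right)} 80 = \frac{\left(-4\right) \left(-10\right)}{5} \cdot 80 = 40 \cdot \frac{1}{5} \cdot 80 = 8 \cdot 80 = 640$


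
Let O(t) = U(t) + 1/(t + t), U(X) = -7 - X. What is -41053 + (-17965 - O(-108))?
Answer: -12769703/216 ≈ -59119.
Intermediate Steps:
O(t) = -7 + 1/(2*t) - t (O(t) = (-7 - t) + 1/(t + t) = (-7 - t) + 1/(2*t) = -7 + 1/(2*t) - t)
-41053 + (-17965 - O(-108)) = -41053 + (-17965 - (-7 + (1/2)/(-108) - 1*(-108))) = -41053 + (-17965 - (-7 + (1/2)*(-1/108) + 108)) = -41053 + (-17965 - (-7 - 1/216 + 108)) = -41053 + (-17965 - 1*21815/216) = -41053 + (-17965 - 21815/216) = -41053 - 3902255/216 = -12769703/216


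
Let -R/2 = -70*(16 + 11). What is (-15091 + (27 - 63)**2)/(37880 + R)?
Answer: -2759/8332 ≈ -0.33113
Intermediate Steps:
R = 3780 (R = -(-140)*(16 + 11) = -(-140)*27 = -2*(-1890) = 3780)
(-15091 + (27 - 63)**2)/(37880 + R) = (-15091 + (27 - 63)**2)/(37880 + 3780) = (-15091 + (-36)**2)/41660 = (-15091 + 1296)*(1/41660) = -13795*1/41660 = -2759/8332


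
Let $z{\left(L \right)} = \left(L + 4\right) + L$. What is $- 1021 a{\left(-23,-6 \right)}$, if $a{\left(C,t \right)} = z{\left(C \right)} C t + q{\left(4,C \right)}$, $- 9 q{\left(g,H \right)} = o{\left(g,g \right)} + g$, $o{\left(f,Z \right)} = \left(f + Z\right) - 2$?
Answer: $\frac{53269654}{9} \approx 5.9188 \cdot 10^{6}$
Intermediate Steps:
$o{\left(f,Z \right)} = -2 + Z + f$ ($o{\left(f,Z \right)} = \left(Z + f\right) - 2 = -2 + Z + f$)
$z{\left(L \right)} = 4 + 2 L$ ($z{\left(L \right)} = \left(4 + L\right) + L = 4 + 2 L$)
$q{\left(g,H \right)} = \frac{2}{9} - \frac{g}{3}$ ($q{\left(g,H \right)} = - \frac{\left(-2 + g + g\right) + g}{9} = - \frac{\left(-2 + 2 g\right) + g}{9} = - \frac{-2 + 3 g}{9} = \frac{2}{9} - \frac{g}{3}$)
$a{\left(C,t \right)} = - \frac{10}{9} + C t \left(4 + 2 C\right)$ ($a{\left(C,t \right)} = \left(4 + 2 C\right) C t + \left(\frac{2}{9} - \frac{4}{3}\right) = C \left(4 + 2 C\right) t + \left(\frac{2}{9} - \frac{4}{3}\right) = C t \left(4 + 2 C\right) - \frac{10}{9} = - \frac{10}{9} + C t \left(4 + 2 C\right)$)
$- 1021 a{\left(-23,-6 \right)} = - 1021 \left(- \frac{10}{9} + 2 \left(-23\right) \left(-6\right) \left(2 - 23\right)\right) = - 1021 \left(- \frac{10}{9} + 2 \left(-23\right) \left(-6\right) \left(-21\right)\right) = - 1021 \left(- \frac{10}{9} - 5796\right) = \left(-1021\right) \left(- \frac{52174}{9}\right) = \frac{53269654}{9}$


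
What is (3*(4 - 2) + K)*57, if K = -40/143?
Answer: 46626/143 ≈ 326.06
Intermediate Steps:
K = -40/143 (K = -40*1/143 = -40/143 ≈ -0.27972)
(3*(4 - 2) + K)*57 = (3*(4 - 2) - 40/143)*57 = (3*2 - 40/143)*57 = (6 - 40/143)*57 = (818/143)*57 = 46626/143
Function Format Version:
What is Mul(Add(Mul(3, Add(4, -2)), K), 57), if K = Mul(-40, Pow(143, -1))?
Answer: Rational(46626, 143) ≈ 326.06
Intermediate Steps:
K = Rational(-40, 143) (K = Mul(-40, Rational(1, 143)) = Rational(-40, 143) ≈ -0.27972)
Mul(Add(Mul(3, Add(4, -2)), K), 57) = Mul(Add(Mul(3, Add(4, -2)), Rational(-40, 143)), 57) = Mul(Add(Mul(3, 2), Rational(-40, 143)), 57) = Mul(Add(6, Rational(-40, 143)), 57) = Mul(Rational(818, 143), 57) = Rational(46626, 143)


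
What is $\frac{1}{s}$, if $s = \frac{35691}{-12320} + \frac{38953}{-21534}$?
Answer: $- \frac{132649440}{624235477} \approx -0.2125$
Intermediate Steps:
$s = - \frac{624235477}{132649440}$ ($s = 35691 \left(- \frac{1}{12320}\right) + 38953 \left(- \frac{1}{21534}\right) = - \frac{35691}{12320} - \frac{38953}{21534} = - \frac{624235477}{132649440} \approx -4.7059$)
$\frac{1}{s} = \frac{1}{- \frac{624235477}{132649440}} = - \frac{132649440}{624235477}$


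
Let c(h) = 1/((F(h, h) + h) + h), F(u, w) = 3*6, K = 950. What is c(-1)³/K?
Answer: 1/3891200 ≈ 2.5699e-7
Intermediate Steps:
F(u, w) = 18
c(h) = 1/(18 + 2*h) (c(h) = 1/((18 + h) + h) = 1/(18 + 2*h))
c(-1)³/K = (1/(2*(9 - 1)))³/950 = ((½)/8)³*(1/950) = ((½)*(⅛))³*(1/950) = (1/16)³*(1/950) = (1/4096)*(1/950) = 1/3891200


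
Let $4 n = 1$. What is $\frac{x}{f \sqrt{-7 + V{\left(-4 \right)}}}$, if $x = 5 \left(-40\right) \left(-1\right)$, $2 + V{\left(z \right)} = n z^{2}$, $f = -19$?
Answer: $\frac{40 i \sqrt{5}}{19} \approx 4.7075 i$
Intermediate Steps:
$n = \frac{1}{4}$ ($n = \frac{1}{4} \cdot 1 = \frac{1}{4} \approx 0.25$)
$V{\left(z \right)} = -2 + \frac{z^{2}}{4}$
$x = 200$ ($x = \left(-200\right) \left(-1\right) = 200$)
$\frac{x}{f \sqrt{-7 + V{\left(-4 \right)}}} = \frac{200}{\left(-19\right) \sqrt{-7 - \left(2 - \frac{\left(-4\right)^{2}}{4}\right)}} = \frac{200}{\left(-19\right) \sqrt{-7 + \left(-2 + \frac{1}{4} \cdot 16\right)}} = \frac{200}{\left(-19\right) \sqrt{-7 + \left(-2 + 4\right)}} = \frac{200}{\left(-19\right) \sqrt{-7 + 2}} = \frac{200}{\left(-19\right) \sqrt{-5}} = \frac{200}{\left(-19\right) i \sqrt{5}} = 200 \frac{i \sqrt{5}}{95} = \frac{40 i \sqrt{5}}{19}$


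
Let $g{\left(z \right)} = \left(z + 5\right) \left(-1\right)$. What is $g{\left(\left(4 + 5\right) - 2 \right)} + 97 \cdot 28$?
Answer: $2704$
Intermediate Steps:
$g{\left(z \right)} = -5 - z$ ($g{\left(z \right)} = \left(5 + z\right) \left(-1\right) = -5 - z$)
$g{\left(\left(4 + 5\right) - 2 \right)} + 97 \cdot 28 = \left(-5 - \left(\left(4 + 5\right) - 2\right)\right) + 97 \cdot 28 = \left(-5 - \left(9 - 2\right)\right) + 2716 = \left(-5 - 7\right) + 2716 = -12 + 2716 = 2704$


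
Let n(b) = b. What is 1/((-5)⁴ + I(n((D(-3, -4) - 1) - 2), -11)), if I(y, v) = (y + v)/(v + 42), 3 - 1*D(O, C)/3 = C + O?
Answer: 31/19391 ≈ 0.0015987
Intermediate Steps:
D(O, C) = 9 - 3*C - 3*O (D(O, C) = 9 - 3*(C + O) = 9 + (-3*C - 3*O) = 9 - 3*C - 3*O)
I(y, v) = (v + y)/(42 + v)
1/((-5)⁴ + I(n((D(-3, -4) - 1) - 2), -11)) = 1/((-5)⁴ + (-11 + (((9 - 3*(-4) - 3*(-3)) - 1) - 2))/(42 - 11)) = 1/(625 + (-11 + (((9 + 12 + 9) - 1) - 2))/31) = 1/(625 + (-11 + ((30 - 1) - 2))/31) = 1/(625 + (-11 + (29 - 2))/31) = 1/(625 + (-11 + 27)/31) = 1/(625 + (1/31)*16) = 1/(625 + 16/31) = 1/(19391/31) = 31/19391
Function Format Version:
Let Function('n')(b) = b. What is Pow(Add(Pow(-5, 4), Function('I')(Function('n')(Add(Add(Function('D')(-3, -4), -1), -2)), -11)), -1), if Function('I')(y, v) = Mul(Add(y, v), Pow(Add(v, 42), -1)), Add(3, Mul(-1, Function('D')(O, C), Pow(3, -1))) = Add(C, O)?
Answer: Rational(31, 19391) ≈ 0.0015987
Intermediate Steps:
Function('D')(O, C) = Add(9, Mul(-3, C), Mul(-3, O)) (Function('D')(O, C) = Add(9, Mul(-3, Add(C, O))) = Add(9, Add(Mul(-3, C), Mul(-3, O))) = Add(9, Mul(-3, C), Mul(-3, O)))
Function('I')(y, v) = Mul(Pow(Add(42, v), -1), Add(v, y)) (Function('I')(y, v) = Mul(Add(v, y), Pow(Add(42, v), -1)) = Mul(Pow(Add(42, v), -1), Add(v, y)))
Pow(Add(Pow(-5, 4), Function('I')(Function('n')(Add(Add(Function('D')(-3, -4), -1), -2)), -11)), -1) = Pow(Add(Pow(-5, 4), Mul(Pow(Add(42, -11), -1), Add(-11, Add(Add(Add(9, Mul(-3, -4), Mul(-3, -3)), -1), -2)))), -1) = Pow(Add(625, Mul(Pow(31, -1), Add(-11, Add(Add(Add(9, 12, 9), -1), -2)))), -1) = Pow(Add(625, Mul(Rational(1, 31), Add(-11, Add(Add(30, -1), -2)))), -1) = Pow(Add(625, Mul(Rational(1, 31), Add(-11, Add(29, -2)))), -1) = Pow(Add(625, Mul(Rational(1, 31), Add(-11, 27))), -1) = Pow(Add(625, Mul(Rational(1, 31), 16)), -1) = Pow(Add(625, Rational(16, 31)), -1) = Pow(Rational(19391, 31), -1) = Rational(31, 19391)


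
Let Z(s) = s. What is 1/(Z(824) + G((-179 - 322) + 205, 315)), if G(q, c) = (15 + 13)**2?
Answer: 1/1608 ≈ 0.00062189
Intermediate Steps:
G(q, c) = 784 (G(q, c) = 28**2 = 784)
1/(Z(824) + G((-179 - 322) + 205, 315)) = 1/(824 + 784) = 1/1608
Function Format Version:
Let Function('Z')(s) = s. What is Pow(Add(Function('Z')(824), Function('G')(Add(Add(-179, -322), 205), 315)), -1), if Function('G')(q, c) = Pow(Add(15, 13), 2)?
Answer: Rational(1, 1608) ≈ 0.00062189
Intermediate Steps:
Function('G')(q, c) = 784 (Function('G')(q, c) = Pow(28, 2) = 784)
Pow(Add(Function('Z')(824), Function('G')(Add(Add(-179, -322), 205), 315)), -1) = Pow(Add(824, 784), -1) = Pow(1608, -1) = Rational(1, 1608)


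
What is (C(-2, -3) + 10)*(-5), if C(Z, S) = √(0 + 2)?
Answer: -50 - 5*√2 ≈ -57.071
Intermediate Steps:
C(Z, S) = √2
(C(-2, -3) + 10)*(-5) = (√2 + 10)*(-5) = (10 + √2)*(-5) = -50 - 5*√2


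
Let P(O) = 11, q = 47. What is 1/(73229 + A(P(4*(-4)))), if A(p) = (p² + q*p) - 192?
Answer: 1/73675 ≈ 1.3573e-5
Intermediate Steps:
A(p) = -192 + p² + 47*p (A(p) = (p² + 47*p) - 192 = -192 + p² + 47*p)
1/(73229 + A(P(4*(-4)))) = 1/(73229 + (-192 + 11² + 47*11)) = 1/(73229 + (-192 + 121 + 517)) = 1/(73229 + 446) = 1/73675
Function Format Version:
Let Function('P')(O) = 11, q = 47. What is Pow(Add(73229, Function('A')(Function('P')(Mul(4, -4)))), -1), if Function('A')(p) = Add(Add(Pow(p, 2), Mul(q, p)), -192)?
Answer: Rational(1, 73675) ≈ 1.3573e-5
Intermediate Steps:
Function('A')(p) = Add(-192, Pow(p, 2), Mul(47, p)) (Function('A')(p) = Add(Add(Pow(p, 2), Mul(47, p)), -192) = Add(-192, Pow(p, 2), Mul(47, p)))
Pow(Add(73229, Function('A')(Function('P')(Mul(4, -4)))), -1) = Pow(Add(73229, Add(-192, Pow(11, 2), Mul(47, 11))), -1) = Pow(Add(73229, Add(-192, 121, 517)), -1) = Pow(Add(73229, 446), -1) = Pow(73675, -1) = Rational(1, 73675)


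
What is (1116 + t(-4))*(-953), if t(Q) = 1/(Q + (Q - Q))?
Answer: -4253239/4 ≈ -1.0633e+6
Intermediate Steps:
t(Q) = 1/Q (t(Q) = 1/(Q + 0) = 1/Q)
(1116 + t(-4))*(-953) = (1116 + 1/(-4))*(-953) = (1116 - ¼)*(-953) = (4463/4)*(-953) = -4253239/4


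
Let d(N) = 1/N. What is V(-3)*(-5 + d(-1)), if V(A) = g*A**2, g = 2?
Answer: -108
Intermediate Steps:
d(N) = 1/N
V(A) = 2*A**2
V(-3)*(-5 + d(-1)) = (2*(-3)**2)*(-5 + 1/(-1)) = (2*9)*(-5 - 1) = 18*(-6) = -108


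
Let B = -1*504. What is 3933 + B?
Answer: 3429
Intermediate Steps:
B = -504
3933 + B = 3933 - 504 = 3429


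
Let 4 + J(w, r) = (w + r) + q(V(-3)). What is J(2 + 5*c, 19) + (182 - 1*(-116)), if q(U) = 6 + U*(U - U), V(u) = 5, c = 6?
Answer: 351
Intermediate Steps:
q(U) = 6 (q(U) = 6 + U*0 = 6 + 0 = 6)
J(w, r) = 2 + r + w (J(w, r) = -4 + ((w + r) + 6) = -4 + ((r + w) + 6) = -4 + (6 + r + w) = 2 + r + w)
J(2 + 5*c, 19) + (182 - 1*(-116)) = (2 + 19 + (2 + 5*6)) + (182 - 1*(-116)) = (2 + 19 + (2 + 30)) + (182 + 116) = (2 + 19 + 32) + 298 = 53 + 298 = 351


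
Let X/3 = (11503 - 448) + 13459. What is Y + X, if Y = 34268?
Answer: 107810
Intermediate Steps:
X = 73542 (X = 3*((11503 - 448) + 13459) = 3*(11055 + 13459) = 3*24514 = 73542)
Y + X = 34268 + 73542 = 107810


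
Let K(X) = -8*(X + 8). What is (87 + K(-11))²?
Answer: 12321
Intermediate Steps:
K(X) = -64 - 8*X (K(X) = -8*(8 + X) = -64 - 8*X)
(87 + K(-11))² = (87 + (-64 - 8*(-11)))² = (87 + (-64 + 88))² = (87 + 24)² = 111² = 12321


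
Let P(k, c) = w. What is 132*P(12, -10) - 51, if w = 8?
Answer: 1005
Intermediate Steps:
P(k, c) = 8
132*P(12, -10) - 51 = 132*8 - 51 = 1056 - 51 = 1005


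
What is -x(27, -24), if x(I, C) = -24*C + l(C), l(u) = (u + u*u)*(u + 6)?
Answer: 9360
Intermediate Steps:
l(u) = (6 + u)*(u + u**2) (l(u) = (u + u**2)*(6 + u) = (6 + u)*(u + u**2))
x(I, C) = -24*C + C*(6 + C**2 + 7*C)
-x(27, -24) = -(-24)*(-18 + (-24)**2 + 7*(-24)) = -(-24)*(-18 + 576 - 168) = -(-24)*390 = -1*(-9360) = 9360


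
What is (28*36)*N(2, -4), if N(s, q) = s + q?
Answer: -2016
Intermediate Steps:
N(s, q) = q + s
(28*36)*N(2, -4) = (28*36)*(-4 + 2) = 1008*(-2) = -2016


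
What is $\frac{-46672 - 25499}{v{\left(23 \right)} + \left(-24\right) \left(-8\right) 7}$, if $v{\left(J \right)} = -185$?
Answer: $- \frac{72171}{1159} \approx -62.27$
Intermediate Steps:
$\frac{-46672 - 25499}{v{\left(23 \right)} + \left(-24\right) \left(-8\right) 7} = \frac{-46672 - 25499}{-185 + \left(-24\right) \left(-8\right) 7} = - \frac{72171}{-185 + 192 \cdot 7} = - \frac{72171}{-185 + 1344} = - \frac{72171}{1159}$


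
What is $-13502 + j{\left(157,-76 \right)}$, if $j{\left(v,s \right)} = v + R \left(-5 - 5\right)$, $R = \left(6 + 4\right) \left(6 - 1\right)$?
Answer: $-13845$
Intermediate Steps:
$R = 50$ ($R = 10 \cdot 5 = 50$)
$j{\left(v,s \right)} = -500 + v$ ($j{\left(v,s \right)} = v + 50 \left(-5 - 5\right) = v + 50 \left(-10\right) = v - 500 = -500 + v$)
$-13502 + j{\left(157,-76 \right)} = -13502 + \left(-500 + 157\right) = -13502 - 343 = -13845$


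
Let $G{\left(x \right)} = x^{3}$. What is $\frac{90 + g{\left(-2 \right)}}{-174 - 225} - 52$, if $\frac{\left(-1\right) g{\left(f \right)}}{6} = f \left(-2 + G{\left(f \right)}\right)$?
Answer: $- \frac{6906}{133} \approx -51.925$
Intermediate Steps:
$g{\left(f \right)} = - 6 f \left(-2 + f^{3}\right)$
$\frac{90 + g{\left(-2 \right)}}{-174 - 225} - 52 = \frac{90 + 6 \left(-2\right) \left(2 - \left(-2\right)^{3}\right)}{-174 - 225} - 52 = \frac{90 + 6 \left(-2\right) \left(2 - -8\right)}{-399} - 52 = \left(90 + 6 \left(-2\right) \left(2 + 8\right)\right) \left(- \frac{1}{399}\right) - 52 = \left(90 + 6 \left(-2\right) 10\right) \left(- \frac{1}{399}\right) - 52 = \left(90 - 120\right) \left(- \frac{1}{399}\right) - 52 = \left(-30\right) \left(- \frac{1}{399}\right) - 52 = \frac{10}{133} - 52 = - \frac{6906}{133}$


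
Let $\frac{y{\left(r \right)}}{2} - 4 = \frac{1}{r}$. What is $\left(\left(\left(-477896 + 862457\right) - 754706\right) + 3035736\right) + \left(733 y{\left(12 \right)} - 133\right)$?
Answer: $\frac{16028665}{6} \approx 2.6714 \cdot 10^{6}$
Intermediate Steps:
$y{\left(r \right)} = 8 + \frac{2}{r}$
$\left(\left(\left(-477896 + 862457\right) - 754706\right) + 3035736\right) + \left(733 y{\left(12 \right)} - 133\right) = \left(\left(\left(-477896 + 862457\right) - 754706\right) + 3035736\right) - \left(133 - 733 \left(8 + \frac{2}{12}\right)\right) = \left(\left(384561 - 754706\right) + 3035736\right) - \left(133 - 733 \left(8 + 2 \cdot \frac{1}{12}\right)\right) = \left(-370145 + 3035736\right) - \left(133 - 733 \left(8 + \frac{1}{6}\right)\right) = 2665591 + \left(733 \cdot \frac{49}{6} - 133\right) = 2665591 + \left(\frac{35917}{6} - 133\right) = 2665591 + \frac{35119}{6} = \frac{16028665}{6}$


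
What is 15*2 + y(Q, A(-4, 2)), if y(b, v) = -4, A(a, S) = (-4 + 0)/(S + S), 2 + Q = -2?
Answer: 26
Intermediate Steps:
Q = -4 (Q = -2 - 2 = -4)
A(a, S) = -2/S (A(a, S) = -4*1/(2*S) = -2/S)
15*2 + y(Q, A(-4, 2)) = 15*2 - 4 = 30 - 4 = 26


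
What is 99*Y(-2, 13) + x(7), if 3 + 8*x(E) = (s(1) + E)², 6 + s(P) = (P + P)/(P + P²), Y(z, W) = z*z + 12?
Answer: 12673/8 ≈ 1584.1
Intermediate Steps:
Y(z, W) = 12 + z² (Y(z, W) = z² + 12 = 12 + z²)
s(P) = -6 + 2*P/(P + P²) (s(P) = -6 + (P + P)/(P + P²) = -6 + (2*P)/(P + P²) = -6 + 2*P/(P + P²))
x(E) = -3/8 + (-5 + E)²/8 (x(E) = -3/8 + (2*(-2 - 3*1)/(1 + 1) + E)²/8 = -3/8 + (2*(-2 - 3)/2 + E)²/8 = -3/8 + (2*(½)*(-5) + E)²/8 = -3/8 + (-5 + E)²/8)
99*Y(-2, 13) + x(7) = 99*(12 + (-2)²) + (-3/8 + (-5 + 7)²/8) = 99*(12 + 4) + (-3/8 + (⅛)*2²) = 99*16 + (-3/8 + (⅛)*4) = 1584 + (-3/8 + ½) = 1584 + ⅛ = 12673/8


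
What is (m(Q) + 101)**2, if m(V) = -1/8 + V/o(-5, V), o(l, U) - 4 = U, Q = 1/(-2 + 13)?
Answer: 1319360329/129600 ≈ 10180.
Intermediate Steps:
Q = 1/11 ≈ 0.090909
o(l, U) = 4 + U
m(V) = -1/8 + V/(4 + V)
(m(Q) + 101)**2 = ((-4 + 7*(1/11))/(8*(4 + 1/11)) + 101)**2 = ((-4 + 7/11)/(8*(45/11)) + 101)**2 = ((1/8)*(11/45)*(-37/11) + 101)**2 = (-37/360 + 101)**2 = (36323/360)**2 = 1319360329/129600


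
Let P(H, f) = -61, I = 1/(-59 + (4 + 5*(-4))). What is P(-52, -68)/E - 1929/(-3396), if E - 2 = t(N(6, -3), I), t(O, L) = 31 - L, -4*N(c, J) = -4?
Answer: -224177/175177 ≈ -1.2797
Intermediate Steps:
N(c, J) = 1 (N(c, J) = -¼*(-4) = 1)
I = -1/75 (I = 1/(-59 + (4 - 20)) = 1/(-59 - 16) = 1/(-75) = -1/75 ≈ -0.013333)
E = 2476/75 (E = 2 + (31 - 1*(-1/75)) = 2 + (31 + 1/75) = 2 + 2326/75 = 2476/75 ≈ 33.013)
P(-52, -68)/E - 1929/(-3396) = -61/2476/75 - 1929/(-3396) = -61*75/2476 - 1929*(-1/3396) = -4575/2476 + 643/1132 = -224177/175177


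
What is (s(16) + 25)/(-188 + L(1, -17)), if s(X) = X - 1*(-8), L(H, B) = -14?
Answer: -49/202 ≈ -0.24257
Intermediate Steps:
s(X) = 8 + X (s(X) = X + 8 = 8 + X)
(s(16) + 25)/(-188 + L(1, -17)) = ((8 + 16) + 25)/(-188 - 14) = (24 + 25)/(-202) = 49*(-1/202) = -49/202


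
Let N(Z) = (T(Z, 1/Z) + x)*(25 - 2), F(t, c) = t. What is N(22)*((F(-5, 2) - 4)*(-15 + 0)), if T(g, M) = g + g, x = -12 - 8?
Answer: 74520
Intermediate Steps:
x = -20
T(g, M) = 2*g
N(Z) = -460 + 46*Z (N(Z) = (2*Z - 20)*(25 - 2) = (-20 + 2*Z)*23 = -460 + 46*Z)
N(22)*((F(-5, 2) - 4)*(-15 + 0)) = (-460 + 46*22)*((-5 - 4)*(-15 + 0)) = (-460 + 1012)*(-9*(-15)) = 552*135 = 74520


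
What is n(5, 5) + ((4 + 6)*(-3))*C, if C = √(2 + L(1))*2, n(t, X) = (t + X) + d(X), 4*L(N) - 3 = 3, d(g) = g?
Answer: 15 - 30*√14 ≈ -97.250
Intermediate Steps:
L(N) = 3/2 (L(N) = ¾ + (¼)*3 = ¾ + ¾ = 3/2)
n(t, X) = t + 2*X (n(t, X) = (t + X) + X = (X + t) + X = t + 2*X)
C = √14 (C = √(2 + 3/2)*2 = √(7/2)*2 = (√14/2)*2 = √14 ≈ 3.7417)
n(5, 5) + ((4 + 6)*(-3))*C = (5 + 2*5) + ((4 + 6)*(-3))*√14 = (5 + 10) + (10*(-3))*√14 = 15 - 30*√14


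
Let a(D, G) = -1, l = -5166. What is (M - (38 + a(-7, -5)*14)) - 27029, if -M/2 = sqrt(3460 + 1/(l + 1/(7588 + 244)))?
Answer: -27053 - 4*sqrt(1416022724323560327)/40460111 ≈ -27171.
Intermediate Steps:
M = -4*sqrt(1416022724323560327)/40460111 (M = -2*sqrt(3460 + 1/(-5166 + 1/(7588 + 244))) = -2*sqrt(3460 + 1/(-5166 + 1/7832)) = -2*sqrt(3460 + 1/(-40460111/7832)) = -2*sqrt(3460 - 7832/40460111) = -4*sqrt(1416022724323560327)/40460111 ≈ -117.64)
(M - (38 + a(-7, -5)*14)) - 27029 = (-4*sqrt(1416022724323560327)/40460111 - (38 - 1*14)) - 27029 = (-4*sqrt(1416022724323560327)/40460111 - (38 - 14)) - 27029 = (-4*sqrt(1416022724323560327)/40460111 - 1*24) - 27029 = (-4*sqrt(1416022724323560327)/40460111 - 24) - 27029 = (-24 - 4*sqrt(1416022724323560327)/40460111) - 27029 = -27053 - 4*sqrt(1416022724323560327)/40460111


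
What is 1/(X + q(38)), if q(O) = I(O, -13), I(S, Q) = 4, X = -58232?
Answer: -1/58228 ≈ -1.7174e-5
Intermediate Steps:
q(O) = 4
1/(X + q(38)) = 1/(-58232 + 4) = 1/(-58228) = -1/58228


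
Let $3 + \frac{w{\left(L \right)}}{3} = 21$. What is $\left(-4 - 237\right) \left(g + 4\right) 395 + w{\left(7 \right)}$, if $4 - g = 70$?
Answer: $5902144$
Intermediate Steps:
$g = -66$ ($g = 4 - 70 = -66$)
$w{\left(L \right)} = 54$ ($w{\left(L \right)} = -9 + 3 \cdot 21 = -9 + 63 = 54$)
$\left(-4 - 237\right) \left(g + 4\right) 395 + w{\left(7 \right)} = \left(-4 - 237\right) \left(-66 + 4\right) 395 + 54 = \left(-241\right) \left(-62\right) 395 + 54 = 14942 \cdot 395 + 54 = 5902090 + 54 = 5902144$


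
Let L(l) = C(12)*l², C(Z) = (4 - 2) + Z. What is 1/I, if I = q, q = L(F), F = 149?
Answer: 1/310814 ≈ 3.2174e-6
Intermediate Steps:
C(Z) = 2 + Z
L(l) = 14*l² (L(l) = (2 + 12)*l² = 14*l²)
q = 310814 (q = 14*149² = 14*22201 = 310814)
I = 310814
1/I = 1/310814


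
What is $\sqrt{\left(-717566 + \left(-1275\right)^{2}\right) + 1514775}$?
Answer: $\sqrt{2422834} \approx 1556.5$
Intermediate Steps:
$\sqrt{\left(-717566 + \left(-1275\right)^{2}\right) + 1514775} = \sqrt{\left(-717566 + 1625625\right) + 1514775} = \sqrt{908059 + 1514775} = \sqrt{2422834}$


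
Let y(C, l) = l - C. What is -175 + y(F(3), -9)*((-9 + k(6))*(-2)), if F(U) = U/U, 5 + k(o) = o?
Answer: -335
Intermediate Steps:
k(o) = -5 + o
F(U) = 1
-175 + y(F(3), -9)*((-9 + k(6))*(-2)) = -175 + (-9 - 1*1)*((-9 + (-5 + 6))*(-2)) = -175 + (-9 - 1)*((-9 + 1)*(-2)) = -175 - (-80)*(-2) = -175 - 10*16 = -175 - 160 = -335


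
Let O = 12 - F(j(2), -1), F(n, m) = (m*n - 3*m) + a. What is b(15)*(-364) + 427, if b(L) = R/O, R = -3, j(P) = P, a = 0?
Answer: 5789/11 ≈ 526.27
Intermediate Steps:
F(n, m) = -3*m + m*n (F(n, m) = (m*n - 3*m) + 0 = (-3*m + m*n) + 0 = -3*m + m*n)
O = 11 (O = 12 - (-1)*(-3 + 2) = 12 - (-1)*(-1) = 12 - 1*1 = 12 - 1 = 11)
b(L) = -3/11
b(15)*(-364) + 427 = -3/11*(-364) + 427 = 1092/11 + 427 = 5789/11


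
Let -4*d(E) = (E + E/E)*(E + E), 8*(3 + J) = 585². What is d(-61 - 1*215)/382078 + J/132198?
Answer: 15102026813/67346596592 ≈ 0.22424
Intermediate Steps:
J = 342201/8 (J = -3 + (⅛)*585² = -3 + (⅛)*342225 = -3 + 342225/8 = 342201/8 ≈ 42775.)
d(E) = -E*(1 + E)/2 (d(E) = -(E + E/E)*(E + E)/4 = -(E + 1)*2*E/4 = -(1 + E)*2*E/4 = -E*(1 + E)/2)
d(-61 - 1*215)/382078 + J/132198 = -(-61 - 1*215)*(1 + (-61 - 1*215))/2/382078 + (342201/8)/132198 = -(-61 - 215)*(1 + (-61 - 215))/2*(1/382078) + (342201/8)*(1/132198) = -½*(-276)*(1 - 276)*(1/382078) + 114067/352528 = -½*(-276)*(-275)*(1/382078) + 114067/352528 = -37950*1/382078 + 114067/352528 = -18975/191039 + 114067/352528 = 15102026813/67346596592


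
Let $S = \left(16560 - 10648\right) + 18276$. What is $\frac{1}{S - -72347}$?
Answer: $\frac{1}{96535} \approx 1.0359 \cdot 10^{-5}$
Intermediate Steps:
$S = 24188$ ($S = 5912 + 18276 = 24188$)
$\frac{1}{S - -72347} = \frac{1}{24188 - -72347} = \frac{1}{24188 + 72347} = \frac{1}{96535}$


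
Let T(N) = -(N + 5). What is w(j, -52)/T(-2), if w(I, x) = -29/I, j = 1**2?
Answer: 29/3 ≈ 9.6667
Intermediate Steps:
j = 1
T(N) = -5 - N (T(N) = -(5 + N) = -5 - N)
w(j, -52)/T(-2) = (-29/1)/(-5 - 1*(-2)) = (-29*1)/(-5 + 2) = -29/(-3) = -29*(-1/3) = 29/3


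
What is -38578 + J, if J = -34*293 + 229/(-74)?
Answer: -3592189/74 ≈ -48543.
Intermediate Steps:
J = -737417/74 (J = -9962 + 229*(-1/74) = -9962 - 229/74 = -737417/74 ≈ -9965.1)
-38578 + J = -38578 - 737417/74 = -3592189/74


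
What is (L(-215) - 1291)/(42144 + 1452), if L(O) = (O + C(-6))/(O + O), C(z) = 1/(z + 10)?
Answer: -246629/8331680 ≈ -0.029601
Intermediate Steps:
C(z) = 1/(10 + z)
L(O) = (¼ + O)/(2*O) (L(O) = (O + 1/(10 - 6))/(O + O) = (O + 1/4)/((2*O)) = (O + ¼)*(1/(2*O)) = (¼ + O)*(1/(2*O)) = (¼ + O)/(2*O))
(L(-215) - 1291)/(42144 + 1452) = ((⅛)*(1 + 4*(-215))/(-215) - 1291)/(42144 + 1452) = ((⅛)*(-1/215)*(1 - 860) - 1291)/43596 = ((⅛)*(-1/215)*(-859) - 1291)*(1/43596) = (859/1720 - 1291)*(1/43596) = -2219661/1720*1/43596 = -246629/8331680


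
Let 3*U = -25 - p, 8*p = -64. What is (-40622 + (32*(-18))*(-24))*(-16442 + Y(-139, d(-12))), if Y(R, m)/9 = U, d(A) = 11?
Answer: 441979414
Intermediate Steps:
p = -8 (p = (⅛)*(-64) = -8)
U = -17/3 (U = (-25 - 1*(-8))/3 = (-25 + 8)/3 = (⅓)*(-17) = -17/3 ≈ -5.6667)
Y(R, m) = -51 (Y(R, m) = 9*(-17/3) = -51)
(-40622 + (32*(-18))*(-24))*(-16442 + Y(-139, d(-12))) = (-40622 + (32*(-18))*(-24))*(-16442 - 51) = (-40622 - 576*(-24))*(-16493) = (-40622 + 13824)*(-16493) = -26798*(-16493) = 441979414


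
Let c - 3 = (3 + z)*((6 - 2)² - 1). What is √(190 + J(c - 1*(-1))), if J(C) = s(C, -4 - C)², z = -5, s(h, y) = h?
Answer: √866 ≈ 29.428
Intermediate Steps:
c = -27 (c = 3 + (3 - 5)*((6 - 2)² - 1) = 3 - 2*(4² - 1) = 3 - 2*(16 - 1) = 3 - 2*15 = 3 - 30 = -27)
J(C) = C²
√(190 + J(c - 1*(-1))) = √(190 + (-27 - 1*(-1))²) = √(190 + (-27 + 1)²) = √(190 + (-26)²) = √(190 + 676) = √866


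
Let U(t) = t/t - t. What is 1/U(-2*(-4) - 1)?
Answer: -1/6 ≈ -0.16667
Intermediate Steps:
U(t) = 1 - t
1/U(-2*(-4) - 1) = 1/(1 - (-2*(-4) - 1)) = 1/(1 - (8 - 1)) = 1/(1 - 1*7) = 1/(1 - 7) = 1/(-6) = -1/6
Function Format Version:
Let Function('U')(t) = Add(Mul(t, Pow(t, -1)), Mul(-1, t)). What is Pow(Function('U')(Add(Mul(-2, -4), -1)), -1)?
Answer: Rational(-1, 6) ≈ -0.16667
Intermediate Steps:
Function('U')(t) = Add(1, Mul(-1, t))
Pow(Function('U')(Add(Mul(-2, -4), -1)), -1) = Pow(Add(1, Mul(-1, Add(Mul(-2, -4), -1))), -1) = Pow(Add(1, Mul(-1, Add(8, -1))), -1) = Pow(Add(1, Mul(-1, 7)), -1) = Pow(Add(1, -7), -1) = Pow(-6, -1) = Rational(-1, 6)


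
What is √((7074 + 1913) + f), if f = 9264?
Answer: √18251 ≈ 135.10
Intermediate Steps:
√((7074 + 1913) + f) = √((7074 + 1913) + 9264) = √(8987 + 9264) = √18251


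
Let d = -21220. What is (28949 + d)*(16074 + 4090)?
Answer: 155847556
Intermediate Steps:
(28949 + d)*(16074 + 4090) = (28949 - 21220)*(16074 + 4090) = 7729*20164 = 155847556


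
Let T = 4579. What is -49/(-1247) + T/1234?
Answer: 5770479/1538798 ≈ 3.7500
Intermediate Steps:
-49/(-1247) + T/1234 = -49/(-1247) + 4579/1234 = -49*(-1/1247) + 4579*(1/1234) = 49/1247 + 4579/1234 = 5770479/1538798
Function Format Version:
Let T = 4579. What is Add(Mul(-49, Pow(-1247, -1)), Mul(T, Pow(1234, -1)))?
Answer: Rational(5770479, 1538798) ≈ 3.7500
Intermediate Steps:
Add(Mul(-49, Pow(-1247, -1)), Mul(T, Pow(1234, -1))) = Add(Mul(-49, Pow(-1247, -1)), Mul(4579, Pow(1234, -1))) = Add(Mul(-49, Rational(-1, 1247)), Mul(4579, Rational(1, 1234))) = Add(Rational(49, 1247), Rational(4579, 1234)) = Rational(5770479, 1538798)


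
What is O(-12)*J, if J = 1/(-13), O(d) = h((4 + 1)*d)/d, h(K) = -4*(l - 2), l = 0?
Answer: 2/39 ≈ 0.051282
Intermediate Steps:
h(K) = 8 (h(K) = -4*(0 - 2) = -4*(-2) = 8)
O(d) = 8/d
J = -1/13 ≈ -0.076923
O(-12)*J = (8/(-12))*(-1/13) = (8*(-1/12))*(-1/13) = -⅔*(-1/13) = 2/39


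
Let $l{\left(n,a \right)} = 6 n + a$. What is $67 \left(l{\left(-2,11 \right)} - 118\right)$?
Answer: $-7973$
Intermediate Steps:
$l{\left(n,a \right)} = a + 6 n$
$67 \left(l{\left(-2,11 \right)} - 118\right) = 67 \left(\left(11 + 6 \left(-2\right)\right) - 118\right) = 67 \left(\left(11 - 12\right) - 118\right) = 67 \left(-1 - 118\right) = 67 \left(-119\right) = -7973$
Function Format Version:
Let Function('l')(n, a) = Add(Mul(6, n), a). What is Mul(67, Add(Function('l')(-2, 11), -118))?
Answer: -7973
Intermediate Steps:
Function('l')(n, a) = Add(a, Mul(6, n))
Mul(67, Add(Function('l')(-2, 11), -118)) = Mul(67, Add(Add(11, Mul(6, -2)), -118)) = Mul(67, Add(Add(11, -12), -118)) = Mul(67, Add(-1, -118)) = Mul(67, -119) = -7973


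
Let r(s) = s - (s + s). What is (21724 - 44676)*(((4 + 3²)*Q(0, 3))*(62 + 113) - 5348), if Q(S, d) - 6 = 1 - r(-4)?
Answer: -33900104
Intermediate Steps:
r(s) = -s (r(s) = s - 2*s = -s)
Q(S, d) = 3 (Q(S, d) = 6 + (1 - (-1)*(-4)) = 6 + (1 - 1*4) = 6 + (1 - 4) = 6 - 3 = 3)
(21724 - 44676)*(((4 + 3²)*Q(0, 3))*(62 + 113) - 5348) = (21724 - 44676)*(((4 + 3²)*3)*(62 + 113) - 5348) = -22952*(((4 + 9)*3)*175 - 5348) = -22952*((13*3)*175 - 5348) = -22952*(39*175 - 5348) = -22952*(6825 - 5348) = -22952*1477 = -33900104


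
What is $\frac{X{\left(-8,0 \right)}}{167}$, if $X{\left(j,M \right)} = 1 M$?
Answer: $0$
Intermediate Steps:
$X{\left(j,M \right)} = M$
$\frac{X{\left(-8,0 \right)}}{167} = \frac{0}{167} = 0 \cdot \frac{1}{167} = 0$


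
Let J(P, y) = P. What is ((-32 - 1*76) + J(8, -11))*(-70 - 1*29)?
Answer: 9900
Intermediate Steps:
((-32 - 1*76) + J(8, -11))*(-70 - 1*29) = ((-32 - 1*76) + 8)*(-70 - 1*29) = ((-32 - 76) + 8)*(-70 - 29) = (-108 + 8)*(-99) = -100*(-99) = 9900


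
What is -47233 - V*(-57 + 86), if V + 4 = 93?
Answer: -49814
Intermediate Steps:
V = 89 (V = -4 + 93 = 89)
-47233 - V*(-57 + 86) = -47233 - 89*(-57 + 86) = -47233 - 89*29 = -47233 - 1*2581 = -47233 - 2581 = -49814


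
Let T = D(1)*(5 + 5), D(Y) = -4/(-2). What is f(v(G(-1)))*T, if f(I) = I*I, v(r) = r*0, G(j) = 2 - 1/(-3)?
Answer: 0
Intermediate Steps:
G(j) = 7/3 (G(j) = 2 - 1*(-⅓) = 2 + ⅓ = 7/3)
v(r) = 0
D(Y) = 2 (D(Y) = -4*(-½) = 2)
f(I) = I²
T = 20 (T = 2*(5 + 5) = 2*10 = 20)
f(v(G(-1)))*T = 0²*20 = 0*20 = 0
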